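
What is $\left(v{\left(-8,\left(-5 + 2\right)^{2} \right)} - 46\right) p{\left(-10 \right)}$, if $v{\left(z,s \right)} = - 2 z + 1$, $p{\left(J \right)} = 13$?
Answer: $-377$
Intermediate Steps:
$v{\left(z,s \right)} = 1 - 2 z$
$\left(v{\left(-8,\left(-5 + 2\right)^{2} \right)} - 46\right) p{\left(-10 \right)} = \left(\left(1 - -16\right) - 46\right) 13 = \left(\left(1 + 16\right) - 46\right) 13 = \left(17 - 46\right) 13 = \left(-29\right) 13 = -377$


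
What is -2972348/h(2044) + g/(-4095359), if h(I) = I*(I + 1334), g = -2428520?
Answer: 1148801192927/7069236700722 ≈ 0.16251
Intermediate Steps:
h(I) = I*(1334 + I)
-2972348/h(2044) + g/(-4095359) = -2972348*1/(2044*(1334 + 2044)) - 2428520/(-4095359) = -2972348/(2044*3378) - 2428520*(-1/4095359) = -2972348/6904632 + 2428520/4095359 = -2972348*1/6904632 + 2428520/4095359 = -743087/1726158 + 2428520/4095359 = 1148801192927/7069236700722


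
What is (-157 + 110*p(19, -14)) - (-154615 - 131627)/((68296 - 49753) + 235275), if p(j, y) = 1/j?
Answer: -120630086/803757 ≈ -150.08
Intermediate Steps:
(-157 + 110*p(19, -14)) - (-154615 - 131627)/((68296 - 49753) + 235275) = (-157 + 110/19) - (-154615 - 131627)/((68296 - 49753) + 235275) = (-157 + 110*(1/19)) - (-286242)/(18543 + 235275) = (-157 + 110/19) - (-286242)/253818 = -2873/19 - (-286242)/253818 = -2873/19 - 1*(-47707/42303) = -2873/19 + 47707/42303 = -120630086/803757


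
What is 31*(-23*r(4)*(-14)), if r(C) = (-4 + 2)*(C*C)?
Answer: -319424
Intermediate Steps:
r(C) = -2*C²
31*(-23*r(4)*(-14)) = 31*(-(-46)*4²*(-14)) = 31*(-(-46)*16*(-14)) = 31*(-23*(-32)*(-14)) = 31*(736*(-14)) = 31*(-10304) = -319424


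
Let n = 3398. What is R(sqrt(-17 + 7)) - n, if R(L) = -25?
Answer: -3423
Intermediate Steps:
R(sqrt(-17 + 7)) - n = -25 - 1*3398 = -25 - 3398 = -3423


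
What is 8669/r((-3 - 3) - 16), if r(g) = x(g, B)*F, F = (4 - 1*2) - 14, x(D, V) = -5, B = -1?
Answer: 8669/60 ≈ 144.48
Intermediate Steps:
F = -12 (F = (4 - 2) - 14 = 2 - 14 = -12)
r(g) = 60 (r(g) = -5*(-12) = 60)
8669/r((-3 - 3) - 16) = 8669/60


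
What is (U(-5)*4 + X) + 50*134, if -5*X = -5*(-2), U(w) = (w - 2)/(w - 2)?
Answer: 6702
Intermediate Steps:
U(w) = 1 (U(w) = (-2 + w)/(-2 + w) = 1)
X = -2 (X = -(-1)*(-2) = -1/5*10 = -2)
(U(-5)*4 + X) + 50*134 = (1*4 - 2) + 50*134 = (4 - 2) + 6700 = 2 + 6700 = 6702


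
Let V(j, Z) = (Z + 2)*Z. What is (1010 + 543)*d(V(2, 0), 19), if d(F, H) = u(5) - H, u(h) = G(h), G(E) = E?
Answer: -21742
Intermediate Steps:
u(h) = h
V(j, Z) = Z*(2 + Z) (V(j, Z) = (2 + Z)*Z = Z*(2 + Z))
d(F, H) = 5 - H
(1010 + 543)*d(V(2, 0), 19) = (1010 + 543)*(5 - 1*19) = 1553*(5 - 19) = 1553*(-14) = -21742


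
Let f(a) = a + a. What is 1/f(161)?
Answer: 1/322 ≈ 0.0031056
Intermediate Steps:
f(a) = 2*a
1/f(161) = 1/(2*161) = 1/322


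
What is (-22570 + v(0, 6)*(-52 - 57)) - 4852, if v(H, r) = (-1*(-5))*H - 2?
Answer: -27204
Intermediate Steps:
v(H, r) = -2 + 5*H (v(H, r) = 5*H - 2 = -2 + 5*H)
(-22570 + v(0, 6)*(-52 - 57)) - 4852 = (-22570 + (-2 + 5*0)*(-52 - 57)) - 4852 = (-22570 + (-2 + 0)*(-109)) - 4852 = (-22570 - 2*(-109)) - 4852 = (-22570 + 218) - 4852 = -22352 - 4852 = -27204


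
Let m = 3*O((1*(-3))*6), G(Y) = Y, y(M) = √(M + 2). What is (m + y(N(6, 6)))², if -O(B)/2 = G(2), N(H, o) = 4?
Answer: (12 - √6)² ≈ 91.212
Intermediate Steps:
y(M) = √(2 + M)
O(B) = -4 (O(B) = -2*2 = -4)
m = -12 (m = 3*(-4) = -12)
(m + y(N(6, 6)))² = (-12 + √(2 + 4))² = (-12 + √6)²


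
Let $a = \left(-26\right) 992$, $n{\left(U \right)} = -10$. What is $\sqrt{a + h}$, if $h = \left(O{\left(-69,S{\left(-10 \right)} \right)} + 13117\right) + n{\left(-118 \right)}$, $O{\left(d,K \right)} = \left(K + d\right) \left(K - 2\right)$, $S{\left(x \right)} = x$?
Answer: $11 i \sqrt{97} \approx 108.34 i$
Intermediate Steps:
$O{\left(d,K \right)} = \left(-2 + K\right) \left(K + d\right)$ ($O{\left(d,K \right)} = \left(K + d\right) \left(-2 + K\right) = \left(-2 + K\right) \left(K + d\right)$)
$h = 14055$ ($h = \left(\left(\left(-10\right)^{2} - -20 - -138 - -690\right) + 13117\right) - 10 = \left(\left(100 + 20 + 138 + 690\right) + 13117\right) - 10 = \left(948 + 13117\right) - 10 = 14065 - 10 = 14055$)
$a = -25792$
$\sqrt{a + h} = \sqrt{-25792 + 14055} = \sqrt{-11737} = 11 i \sqrt{97}$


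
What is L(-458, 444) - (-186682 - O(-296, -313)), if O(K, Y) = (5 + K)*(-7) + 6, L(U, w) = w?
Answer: 189169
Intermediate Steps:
O(K, Y) = -29 - 7*K (O(K, Y) = (-35 - 7*K) + 6 = -29 - 7*K)
L(-458, 444) - (-186682 - O(-296, -313)) = 444 - (-186682 - (-29 - 7*(-296))) = 444 - (-186682 - (-29 + 2072)) = 444 - (-186682 - 1*2043) = 444 - (-186682 - 2043) = 444 - 1*(-188725) = 444 + 188725 = 189169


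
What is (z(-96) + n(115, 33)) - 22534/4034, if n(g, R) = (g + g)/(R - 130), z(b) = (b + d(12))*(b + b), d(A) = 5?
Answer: 3416822519/195649 ≈ 17464.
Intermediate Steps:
z(b) = 2*b*(5 + b) (z(b) = (b + 5)*(b + b) = (5 + b)*(2*b) = 2*b*(5 + b))
n(g, R) = 2*g/(-130 + R) (n(g, R) = (2*g)/(-130 + R) = 2*g/(-130 + R))
(z(-96) + n(115, 33)) - 22534/4034 = (2*(-96)*(5 - 96) + 2*115/(-130 + 33)) - 22534/4034 = (2*(-96)*(-91) + 2*115/(-97)) - 22534*1/4034 = (17472 + 2*115*(-1/97)) - 11267/2017 = (17472 - 230/97) - 11267/2017 = 1694554/97 - 11267/2017 = 3416822519/195649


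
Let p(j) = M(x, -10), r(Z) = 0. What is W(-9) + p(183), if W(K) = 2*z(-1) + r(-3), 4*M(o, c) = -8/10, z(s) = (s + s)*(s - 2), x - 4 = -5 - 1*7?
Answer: 59/5 ≈ 11.800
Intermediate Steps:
x = -8 (x = 4 + (-5 - 1*7) = 4 + (-5 - 7) = 4 - 12 = -8)
z(s) = 2*s*(-2 + s) (z(s) = (2*s)*(-2 + s) = 2*s*(-2 + s))
M(o, c) = -⅕ (M(o, c) = (-8/10)/4 = (-8*⅒)/4 = (¼)*(-⅘) = -⅕)
p(j) = -⅕
W(K) = 12 (W(K) = 2*(2*(-1)*(-2 - 1)) + 0 = 2*(2*(-1)*(-3)) + 0 = 2*6 + 0 = 12 + 0 = 12)
W(-9) + p(183) = 12 - ⅕ = 59/5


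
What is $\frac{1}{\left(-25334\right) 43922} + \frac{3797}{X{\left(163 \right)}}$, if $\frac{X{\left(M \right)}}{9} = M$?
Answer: $\frac{4224997641089}{1632360163716} \approx 2.5883$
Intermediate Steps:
$X{\left(M \right)} = 9 M$
$\frac{1}{\left(-25334\right) 43922} + \frac{3797}{X{\left(163 \right)}} = \frac{1}{\left(-25334\right) 43922} + \frac{3797}{9 \cdot 163} = \left(- \frac{1}{25334}\right) \frac{1}{43922} + \frac{3797}{1467} = - \frac{1}{1112719948} + 3797 \cdot \frac{1}{1467} = - \frac{1}{1112719948} + \frac{3797}{1467} = \frac{4224997641089}{1632360163716}$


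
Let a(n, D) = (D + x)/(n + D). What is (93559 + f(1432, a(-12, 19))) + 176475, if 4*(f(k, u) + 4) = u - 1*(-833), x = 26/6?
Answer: 3242869/12 ≈ 2.7024e+5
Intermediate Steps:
x = 13/3 (x = 26*(⅙) = 13/3 ≈ 4.3333)
a(n, D) = (13/3 + D)/(D + n) (a(n, D) = (D + 13/3)/(n + D) = (13/3 + D)/(D + n))
f(k, u) = 817/4 + u/4 (f(k, u) = -4 + (u - 1*(-833))/4 = -4 + (u + 833)/4 = -4 + (833 + u)/4 = -4 + (833/4 + u/4) = 817/4 + u/4)
(93559 + f(1432, a(-12, 19))) + 176475 = (93559 + (817/4 + ((13/3 + 19)/(19 - 12))/4)) + 176475 = (93559 + (817/4 + ((70/3)/7)/4)) + 176475 = (93559 + (817/4 + ((⅐)*(70/3))/4)) + 176475 = (93559 + (817/4 + (¼)*(10/3))) + 176475 = (93559 + (817/4 + ⅚)) + 176475 = (93559 + 2461/12) + 176475 = 1125169/12 + 176475 = 3242869/12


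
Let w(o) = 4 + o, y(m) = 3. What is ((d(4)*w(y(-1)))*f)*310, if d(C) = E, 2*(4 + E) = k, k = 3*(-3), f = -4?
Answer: 73780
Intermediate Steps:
k = -9
E = -17/2 (E = -4 + (1/2)*(-9) = -4 - 9/2 = -17/2 ≈ -8.5000)
d(C) = -17/2
((d(4)*w(y(-1)))*f)*310 = (-17*(4 + 3)/2*(-4))*310 = (-17/2*7*(-4))*310 = -119/2*(-4)*310 = 238*310 = 73780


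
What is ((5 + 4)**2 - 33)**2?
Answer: 2304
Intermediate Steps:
((5 + 4)**2 - 33)**2 = (9**2 - 33)**2 = (81 - 33)**2 = 48**2 = 2304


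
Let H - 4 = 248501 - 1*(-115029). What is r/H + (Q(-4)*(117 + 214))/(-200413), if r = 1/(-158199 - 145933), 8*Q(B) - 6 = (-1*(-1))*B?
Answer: -9149032386295/22158126736787544 ≈ -0.00041290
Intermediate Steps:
Q(B) = ¾ + B/8 (Q(B) = ¾ + ((-1*(-1))*B)/8 = ¾ + (1*B)/8 = ¾ + B/8)
r = -1/304132 (r = 1/(-304132) = -1/304132 ≈ -3.2880e-6)
H = 363534 (H = 4 + (248501 - 1*(-115029)) = 4 + (248501 + 115029) = 4 + 363530 = 363534)
r/H + (Q(-4)*(117 + 214))/(-200413) = -1/304132/363534 + ((¾ + (⅛)*(-4))*(117 + 214))/(-200413) = -1/304132*1/363534 + ((¾ - ½)*331)*(-1/200413) = -1/110562322488 + ((¼)*331)*(-1/200413) = -1/110562322488 + (331/4)*(-1/200413) = -1/110562322488 - 331/801652 = -9149032386295/22158126736787544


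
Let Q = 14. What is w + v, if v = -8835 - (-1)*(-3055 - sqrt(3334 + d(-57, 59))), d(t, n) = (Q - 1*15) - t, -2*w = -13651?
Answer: -10129/2 - sqrt(3390) ≈ -5122.7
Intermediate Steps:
w = 13651/2 (w = -1/2*(-13651) = 13651/2 ≈ 6825.5)
d(t, n) = -1 - t (d(t, n) = (14 - 1*15) - t = (14 - 15) - t = -1 - t)
v = -11890 - sqrt(3390) (v = -8835 - (-1)*(-3055 - sqrt(3334 + (-1 - 1*(-57)))) = -8835 - (-1)*(-3055 - sqrt(3334 + (-1 + 57))) = -8835 - (-1)*(-3055 - sqrt(3334 + 56)) = -8835 - (-1)*(-3055 - sqrt(3390)) = -8835 - (3055 + sqrt(3390)) = -8835 + (-3055 - sqrt(3390)) = -11890 - sqrt(3390) ≈ -11948.)
w + v = 13651/2 + (-11890 - sqrt(3390)) = -10129/2 - sqrt(3390)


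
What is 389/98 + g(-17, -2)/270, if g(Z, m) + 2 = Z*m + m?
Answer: 3599/882 ≈ 4.0805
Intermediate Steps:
g(Z, m) = -2 + m + Z*m (g(Z, m) = -2 + (Z*m + m) = -2 + (m + Z*m) = -2 + m + Z*m)
389/98 + g(-17, -2)/270 = 389/98 + (-2 - 2 - 17*(-2))/270 = 389*(1/98) + (-2 - 2 + 34)*(1/270) = 389/98 + 30*(1/270) = 389/98 + ⅑ = 3599/882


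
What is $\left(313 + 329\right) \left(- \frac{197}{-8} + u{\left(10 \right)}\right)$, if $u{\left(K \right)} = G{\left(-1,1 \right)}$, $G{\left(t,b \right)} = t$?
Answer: $\frac{60669}{4} \approx 15167.0$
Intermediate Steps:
$u{\left(K \right)} = -1$
$\left(313 + 329\right) \left(- \frac{197}{-8} + u{\left(10 \right)}\right) = \left(313 + 329\right) \left(- \frac{197}{-8} - 1\right) = 642 \left(\left(-197\right) \left(- \frac{1}{8}\right) - 1\right) = 642 \left(\frac{197}{8} - 1\right) = 642 \cdot \frac{189}{8} = \frac{60669}{4}$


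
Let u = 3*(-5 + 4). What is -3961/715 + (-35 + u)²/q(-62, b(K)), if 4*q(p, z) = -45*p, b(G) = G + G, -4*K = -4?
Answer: -138427/39897 ≈ -3.4696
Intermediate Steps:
K = 1 (K = -¼*(-4) = 1)
b(G) = 2*G
u = -3 (u = 3*(-1) = -3)
q(p, z) = -45*p/4 (q(p, z) = (-45*p)/4 = -45*p/4)
-3961/715 + (-35 + u)²/q(-62, b(K)) = -3961/715 + (-35 - 3)²/((-45/4*(-62))) = -3961*1/715 + (-38)²/(1395/2) = -3961/715 + 1444*(2/1395) = -3961/715 + 2888/1395 = -138427/39897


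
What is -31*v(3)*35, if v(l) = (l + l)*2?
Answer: -13020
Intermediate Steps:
v(l) = 4*l (v(l) = (2*l)*2 = 4*l)
-31*v(3)*35 = -124*3*35 = -31*12*35 = -372*35 = -13020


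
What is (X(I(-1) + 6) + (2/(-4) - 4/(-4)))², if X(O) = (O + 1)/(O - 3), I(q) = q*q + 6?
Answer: 361/100 ≈ 3.6100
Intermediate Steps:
I(q) = 6 + q² (I(q) = q² + 6 = 6 + q²)
X(O) = (1 + O)/(-3 + O)
(X(I(-1) + 6) + (2/(-4) - 4/(-4)))² = ((1 + ((6 + (-1)²) + 6))/(-3 + ((6 + (-1)²) + 6)) + (2/(-4) - 4/(-4)))² = ((1 + ((6 + 1) + 6))/(-3 + ((6 + 1) + 6)) + (2*(-¼) - 4*(-¼)))² = ((1 + (7 + 6))/(-3 + (7 + 6)) + (-½ + 1))² = ((1 + 13)/(-3 + 13) + ½)² = (14/10 + ½)² = ((⅒)*14 + ½)² = (7/5 + ½)² = (19/10)² = 361/100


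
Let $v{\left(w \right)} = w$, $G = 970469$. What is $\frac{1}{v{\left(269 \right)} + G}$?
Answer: $\frac{1}{970738} \approx 1.0301 \cdot 10^{-6}$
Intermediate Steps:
$\frac{1}{v{\left(269 \right)} + G} = \frac{1}{269 + 970469} = \frac{1}{970738}$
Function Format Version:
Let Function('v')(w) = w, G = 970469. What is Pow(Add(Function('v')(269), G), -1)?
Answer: Rational(1, 970738) ≈ 1.0301e-6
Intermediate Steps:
Pow(Add(Function('v')(269), G), -1) = Pow(Add(269, 970469), -1) = Pow(970738, -1) = Rational(1, 970738)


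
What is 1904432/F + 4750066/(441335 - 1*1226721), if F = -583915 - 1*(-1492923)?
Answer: -88191680118/22310067409 ≈ -3.9530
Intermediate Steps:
F = 909008 (F = -583915 + 1492923 = 909008)
1904432/F + 4750066/(441335 - 1*1226721) = 1904432/909008 + 4750066/(441335 - 1*1226721) = 1904432*(1/909008) + 4750066/(441335 - 1226721) = 119027/56813 + 4750066/(-785386) = 119027/56813 + 4750066*(-1/785386) = 119027/56813 - 2375033/392693 = -88191680118/22310067409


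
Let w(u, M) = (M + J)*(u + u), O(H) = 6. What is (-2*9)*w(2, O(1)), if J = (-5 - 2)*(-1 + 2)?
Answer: 72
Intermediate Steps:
J = -7 (J = -7*1 = -7)
w(u, M) = 2*u*(-7 + M) (w(u, M) = (M - 7)*(u + u) = (-7 + M)*(2*u) = 2*u*(-7 + M))
(-2*9)*w(2, O(1)) = (-2*9)*(2*2*(-7 + 6)) = -36*2*(-1) = -18*(-4) = 72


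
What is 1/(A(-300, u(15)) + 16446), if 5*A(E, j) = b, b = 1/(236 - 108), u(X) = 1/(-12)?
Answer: 640/10525441 ≈ 6.0805e-5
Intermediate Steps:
u(X) = -1/12
b = 1/128 ≈ 0.0078125
A(E, j) = 1/640 (A(E, j) = (⅕)*(1/128) = 1/640)
1/(A(-300, u(15)) + 16446) = 1/(1/640 + 16446) = 1/(10525441/640) = 640/10525441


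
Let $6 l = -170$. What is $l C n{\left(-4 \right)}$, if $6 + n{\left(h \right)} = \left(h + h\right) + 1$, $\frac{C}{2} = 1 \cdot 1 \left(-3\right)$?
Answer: $-2210$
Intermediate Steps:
$l = - \frac{85}{3}$ ($l = \frac{1}{6} \left(-170\right) = - \frac{85}{3} \approx -28.333$)
$C = -6$ ($C = 2 \cdot 1 \cdot 1 \left(-3\right) = 2 \cdot 1 \left(-3\right) = 2 \left(-3\right) = -6$)
$n{\left(h \right)} = -5 + 2 h$ ($n{\left(h \right)} = -6 + \left(\left(h + h\right) + 1\right) = -6 + \left(2 h + 1\right) = -6 + \left(1 + 2 h\right) = -5 + 2 h$)
$l C n{\left(-4 \right)} = \left(- \frac{85}{3}\right) \left(-6\right) \left(-5 + 2 \left(-4\right)\right) = 170 \left(-5 - 8\right) = 170 \left(-13\right) = -2210$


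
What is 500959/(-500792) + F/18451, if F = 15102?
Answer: -1680233725/9240113192 ≈ -0.18184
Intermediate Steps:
500959/(-500792) + F/18451 = 500959/(-500792) + 15102/18451 = 500959*(-1/500792) + 15102*(1/18451) = -500959/500792 + 15102/18451 = -1680233725/9240113192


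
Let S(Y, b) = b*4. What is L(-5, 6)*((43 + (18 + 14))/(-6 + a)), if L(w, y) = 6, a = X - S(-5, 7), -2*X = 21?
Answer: -900/89 ≈ -10.112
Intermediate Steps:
X = -21/2 (X = -1/2*21 = -21/2 ≈ -10.500)
S(Y, b) = 4*b
a = -77/2 (a = -21/2 - 4*7 = -21/2 - 1*28 = -21/2 - 28 = -77/2 ≈ -38.500)
L(-5, 6)*((43 + (18 + 14))/(-6 + a)) = 6*((43 + (18 + 14))/(-6 - 77/2)) = 6*((43 + 32)/(-89/2)) = 6*(75*(-2/89)) = 6*(-150/89) = -900/89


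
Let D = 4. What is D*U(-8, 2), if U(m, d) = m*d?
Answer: -64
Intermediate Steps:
U(m, d) = d*m
D*U(-8, 2) = 4*(2*(-8)) = 4*(-16) = -64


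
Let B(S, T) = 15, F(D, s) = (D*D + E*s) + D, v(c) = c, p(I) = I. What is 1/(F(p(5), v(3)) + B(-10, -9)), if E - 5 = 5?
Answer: 1/75 ≈ 0.013333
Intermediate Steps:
E = 10 (E = 5 + 5 = 10)
F(D, s) = D + D² + 10*s (F(D, s) = (D*D + 10*s) + D = (D² + 10*s) + D = D + D² + 10*s)
1/(F(p(5), v(3)) + B(-10, -9)) = 1/((5 + 5² + 10*3) + 15) = 1/((5 + 25 + 30) + 15) = 1/(60 + 15) = 1/75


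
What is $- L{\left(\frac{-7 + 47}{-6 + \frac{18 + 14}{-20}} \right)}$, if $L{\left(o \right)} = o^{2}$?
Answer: $- \frac{10000}{361} \approx -27.701$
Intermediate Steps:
$- L{\left(\frac{-7 + 47}{-6 + \frac{18 + 14}{-20}} \right)} = - \left(\frac{-7 + 47}{-6 + \frac{18 + 14}{-20}}\right)^{2} = - \left(\frac{40}{-6 + 32 \left(- \frac{1}{20}\right)}\right)^{2} = - \left(\frac{40}{-6 - \frac{8}{5}}\right)^{2} = - \left(\frac{40}{- \frac{38}{5}}\right)^{2} = - \left(40 \left(- \frac{5}{38}\right)\right)^{2} = - \left(- \frac{100}{19}\right)^{2} = \left(-1\right) \frac{10000}{361} = - \frac{10000}{361}$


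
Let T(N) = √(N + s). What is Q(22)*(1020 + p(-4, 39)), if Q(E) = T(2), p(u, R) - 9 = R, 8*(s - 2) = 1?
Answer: 267*√66 ≈ 2169.1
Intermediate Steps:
s = 17/8 (s = 2 + (⅛)*1 = 2 + ⅛ = 17/8 ≈ 2.1250)
p(u, R) = 9 + R
T(N) = √(17/8 + N) (T(N) = √(N + 17/8) = √(17/8 + N))
Q(E) = √66/4 (Q(E) = √(34 + 16*2)/4 = √(34 + 32)/4 = √66/4)
Q(22)*(1020 + p(-4, 39)) = (√66/4)*(1020 + (9 + 39)) = (√66/4)*(1020 + 48) = (√66/4)*1068 = 267*√66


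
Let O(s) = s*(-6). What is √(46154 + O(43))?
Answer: 2*√11474 ≈ 214.23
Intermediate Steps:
O(s) = -6*s
√(46154 + O(43)) = √(46154 - 6*43) = √(46154 - 258) = √45896 = 2*√11474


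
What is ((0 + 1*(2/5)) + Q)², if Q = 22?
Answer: 12544/25 ≈ 501.76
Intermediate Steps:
((0 + 1*(2/5)) + Q)² = ((0 + 1*(2/5)) + 22)² = ((0 + 1*(2*(⅕))) + 22)² = ((0 + 1*(⅖)) + 22)² = ((0 + ⅖) + 22)² = (⅖ + 22)² = (112/5)² = 12544/25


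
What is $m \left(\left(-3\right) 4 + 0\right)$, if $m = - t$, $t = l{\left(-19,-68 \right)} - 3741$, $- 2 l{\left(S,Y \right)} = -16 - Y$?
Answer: $-45204$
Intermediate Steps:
$l{\left(S,Y \right)} = 8 + \frac{Y}{2}$ ($l{\left(S,Y \right)} = - \frac{-16 - Y}{2} = 8 + \frac{Y}{2}$)
$t = -3767$ ($t = \left(8 + \frac{1}{2} \left(-68\right)\right) - 3741 = \left(8 - 34\right) - 3741 = -26 - 3741 = -3767$)
$m = 3767$ ($m = \left(-1\right) \left(-3767\right) = 3767$)
$m \left(\left(-3\right) 4 + 0\right) = 3767 \left(\left(-3\right) 4 + 0\right) = 3767 \left(-12 + 0\right) = 3767 \left(-12\right) = -45204$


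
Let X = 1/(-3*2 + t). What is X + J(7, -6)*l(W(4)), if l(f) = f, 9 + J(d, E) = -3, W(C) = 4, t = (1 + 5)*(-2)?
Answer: -865/18 ≈ -48.056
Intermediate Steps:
t = -12 (t = 6*(-2) = -12)
J(d, E) = -12 (J(d, E) = -9 - 3 = -12)
X = -1/18 (X = 1/(-3*2 - 12) = 1/(-6 - 12) = 1/(-18) = -1/18 ≈ -0.055556)
X + J(7, -6)*l(W(4)) = -1/18 - 12*4 = -1/18 - 48 = -865/18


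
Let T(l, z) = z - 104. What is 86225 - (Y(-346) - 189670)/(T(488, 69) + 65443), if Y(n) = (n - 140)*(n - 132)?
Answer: 2819881081/32704 ≈ 86224.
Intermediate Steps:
T(l, z) = -104 + z
Y(n) = (-140 + n)*(-132 + n)
86225 - (Y(-346) - 189670)/(T(488, 69) + 65443) = 86225 - ((18480 + (-346)**2 - 272*(-346)) - 189670)/((-104 + 69) + 65443) = 86225 - ((18480 + 119716 + 94112) - 189670)/(-35 + 65443) = 86225 - (232308 - 189670)/65408 = 86225 - 42638/65408 = 86225 - 1*21319/32704 = 86225 - 21319/32704 = 2819881081/32704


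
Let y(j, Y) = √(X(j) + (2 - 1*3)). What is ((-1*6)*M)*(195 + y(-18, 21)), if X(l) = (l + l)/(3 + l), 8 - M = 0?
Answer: -9360 - 48*√35/5 ≈ -9416.8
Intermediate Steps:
M = 8 (M = 8 - 1*0 = 8 + 0 = 8)
X(l) = 2*l/(3 + l) (X(l) = (2*l)/(3 + l) = 2*l/(3 + l))
y(j, Y) = √(-1 + 2*j/(3 + j)) (y(j, Y) = √(2*j/(3 + j) + (2 - 1*3)) = √(2*j/(3 + j) + (2 - 3)) = √(2*j/(3 + j) - 1) = √(-1 + 2*j/(3 + j)))
((-1*6)*M)*(195 + y(-18, 21)) = (-1*6*8)*(195 + √((-3 - 18)/(3 - 18))) = (-6*8)*(195 + √(-21/(-15))) = -48*(195 + √(-1/15*(-21))) = -48*(195 + √(7/5)) = -48*(195 + √35/5) = -9360 - 48*√35/5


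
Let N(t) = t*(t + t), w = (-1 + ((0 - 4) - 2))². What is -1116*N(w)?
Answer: -5359032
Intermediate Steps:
w = 49 (w = (-1 + (-4 - 2))² = (-1 - 6)² = (-7)² = 49)
N(t) = 2*t² (N(t) = t*(2*t) = 2*t²)
-1116*N(w) = -2232*49² = -2232*2401 = -1116*4802 = -5359032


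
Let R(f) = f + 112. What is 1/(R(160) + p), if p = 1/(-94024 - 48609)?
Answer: 142633/38796175 ≈ 0.0036765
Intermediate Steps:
R(f) = 112 + f
p = -1/142633 (p = 1/(-142633) = -1/142633 ≈ -7.0110e-6)
1/(R(160) + p) = 1/((112 + 160) - 1/142633) = 1/(272 - 1/142633) = 1/(38796175/142633) = 142633/38796175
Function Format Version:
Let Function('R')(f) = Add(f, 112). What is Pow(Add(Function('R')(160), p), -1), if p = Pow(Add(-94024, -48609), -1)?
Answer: Rational(142633, 38796175) ≈ 0.0036765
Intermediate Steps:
Function('R')(f) = Add(112, f)
p = Rational(-1, 142633) (p = Pow(-142633, -1) = Rational(-1, 142633) ≈ -7.0110e-6)
Pow(Add(Function('R')(160), p), -1) = Pow(Add(Add(112, 160), Rational(-1, 142633)), -1) = Pow(Add(272, Rational(-1, 142633)), -1) = Pow(Rational(38796175, 142633), -1) = Rational(142633, 38796175)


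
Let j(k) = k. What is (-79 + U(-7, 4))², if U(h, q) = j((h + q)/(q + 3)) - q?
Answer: 341056/49 ≈ 6960.3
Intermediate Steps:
U(h, q) = -q + (h + q)/(3 + q) (U(h, q) = (h + q)/(q + 3) - q = (h + q)/(3 + q) - q = -q + (h + q)/(3 + q))
(-79 + U(-7, 4))² = (-79 + (-7 + 4 - 1*4*(3 + 4))/(3 + 4))² = (-79 + (-7 + 4 - 1*4*7)/7)² = (-79 + (-7 + 4 - 28)/7)² = (-79 + (⅐)*(-31))² = (-79 - 31/7)² = (-584/7)² = 341056/49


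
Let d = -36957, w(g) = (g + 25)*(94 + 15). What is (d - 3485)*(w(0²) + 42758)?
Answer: -1839423486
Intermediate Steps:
w(g) = 2725 + 109*g (w(g) = (25 + g)*109 = 2725 + 109*g)
(d - 3485)*(w(0²) + 42758) = (-36957 - 3485)*((2725 + 109*0²) + 42758) = -40442*((2725 + 109*0) + 42758) = -40442*((2725 + 0) + 42758) = -40442*(2725 + 42758) = -40442*45483 = -1839423486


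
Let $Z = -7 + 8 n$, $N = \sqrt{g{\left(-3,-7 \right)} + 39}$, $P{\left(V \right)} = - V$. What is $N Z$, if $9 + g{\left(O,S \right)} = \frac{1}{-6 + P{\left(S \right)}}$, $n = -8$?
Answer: $- 71 \sqrt{31} \approx -395.31$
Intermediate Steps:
$g{\left(O,S \right)} = -9 + \frac{1}{-6 - S}$
$N = \sqrt{31}$ ($N = \sqrt{\frac{-55 - -63}{6 - 7} + 39} = \sqrt{\frac{-55 + 63}{-1} + 39} = \sqrt{\left(-1\right) 8 + 39} = \sqrt{-8 + 39} = \sqrt{31} \approx 5.5678$)
$Z = -71$ ($Z = -7 + 8 \left(-8\right) = -7 - 64 = -71$)
$N Z = \sqrt{31} \left(-71\right) = - 71 \sqrt{31}$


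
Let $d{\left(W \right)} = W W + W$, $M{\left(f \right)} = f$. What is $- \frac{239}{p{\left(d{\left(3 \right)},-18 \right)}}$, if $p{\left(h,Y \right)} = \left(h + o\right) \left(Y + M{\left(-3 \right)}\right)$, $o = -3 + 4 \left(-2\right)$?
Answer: $\frac{239}{21} \approx 11.381$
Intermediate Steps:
$o = -11$ ($o = -3 - 8 = -11$)
$d{\left(W \right)} = W + W^{2}$ ($d{\left(W \right)} = W^{2} + W = W + W^{2}$)
$p{\left(h,Y \right)} = \left(-11 + h\right) \left(-3 + Y\right)$ ($p{\left(h,Y \right)} = \left(h - 11\right) \left(Y - 3\right) = \left(-11 + h\right) \left(-3 + Y\right)$)
$- \frac{239}{p{\left(d{\left(3 \right)},-18 \right)}} = - \frac{239}{33 - -198 - 3 \cdot 3 \left(1 + 3\right) - 18 \cdot 3 \left(1 + 3\right)} = - \frac{239}{33 + 198 - 3 \cdot 3 \cdot 4 - 18 \cdot 3 \cdot 4} = - \frac{239}{33 + 198 - 36 - 216} = - \frac{239}{-21} = \left(-239\right) \left(- \frac{1}{21}\right) = \frac{239}{21}$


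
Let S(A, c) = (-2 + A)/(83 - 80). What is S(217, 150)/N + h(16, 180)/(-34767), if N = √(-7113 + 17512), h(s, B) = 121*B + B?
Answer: -2440/3863 + 215*√10399/31197 ≈ 0.071150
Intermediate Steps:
h(s, B) = 122*B
S(A, c) = -⅔ + A/3 (S(A, c) = (-2 + A)/3 = (-2 + A)*(⅓) = -⅔ + A/3)
N = √10399 ≈ 101.98
S(217, 150)/N + h(16, 180)/(-34767) = (-⅔ + (⅓)*217)/(√10399) + (122*180)/(-34767) = (-⅔ + 217/3)*(√10399/10399) + 21960*(-1/34767) = 215*(√10399/10399)/3 - 2440/3863 = 215*√10399/31197 - 2440/3863 = -2440/3863 + 215*√10399/31197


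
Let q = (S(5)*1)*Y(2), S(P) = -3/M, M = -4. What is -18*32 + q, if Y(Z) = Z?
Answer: -1149/2 ≈ -574.50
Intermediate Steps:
S(P) = ¾ (S(P) = -3/(-4) = -3*(-¼) = ¾)
q = 3/2 (q = ((¾)*1)*2 = (¾)*2 = 3/2 ≈ 1.5000)
-18*32 + q = -18*32 + 3/2 = -576 + 3/2 = -1149/2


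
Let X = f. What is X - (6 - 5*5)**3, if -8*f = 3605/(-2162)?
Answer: 118636869/17296 ≈ 6859.2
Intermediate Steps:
f = 3605/17296 (f = -3605/(8*(-2162)) = -3605*(-1)/(8*2162) = -1/8*(-3605/2162) = 3605/17296 ≈ 0.20843)
X = 3605/17296 ≈ 0.20843
X - (6 - 5*5)**3 = 3605/17296 - (6 - 5*5)**3 = 3605/17296 - (6 - 25)**3 = 3605/17296 - 1*(-19)**3 = 3605/17296 - 1*(-6859) = 3605/17296 + 6859 = 118636869/17296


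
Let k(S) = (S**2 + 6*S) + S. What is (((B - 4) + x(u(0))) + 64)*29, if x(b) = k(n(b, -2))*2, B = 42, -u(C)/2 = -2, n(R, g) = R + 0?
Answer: 5510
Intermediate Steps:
n(R, g) = R
k(S) = S**2 + 7*S
u(C) = 4 (u(C) = -2*(-2) = 4)
x(b) = 2*b*(7 + b) (x(b) = (b*(7 + b))*2 = 2*b*(7 + b))
(((B - 4) + x(u(0))) + 64)*29 = (((42 - 4) + 2*4*(7 + 4)) + 64)*29 = ((38 + 2*4*11) + 64)*29 = ((38 + 88) + 64)*29 = (126 + 64)*29 = 190*29 = 5510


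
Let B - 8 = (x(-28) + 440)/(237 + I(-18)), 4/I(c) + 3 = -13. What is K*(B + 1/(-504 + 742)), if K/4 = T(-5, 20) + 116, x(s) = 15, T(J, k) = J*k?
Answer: 71590240/112693 ≈ 635.27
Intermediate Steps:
I(c) = -¼ (I(c) = 4/(-3 - 13) = 4/(-16) = 4*(-1/16) = -¼)
K = 64 (K = 4*(-5*20 + 116) = 4*(-100 + 116) = 4*16 = 64)
B = 9396/947 (B = 8 + (15 + 440)/(237 - ¼) = 8 + 455/(947/4) = 8 + 455*(4/947) = 8 + 1820/947 = 9396/947 ≈ 9.9219)
K*(B + 1/(-504 + 742)) = 64*(9396/947 + 1/(-504 + 742)) = 64*(9396/947 + 1/238) = 64*(2237195/225386) = 71590240/112693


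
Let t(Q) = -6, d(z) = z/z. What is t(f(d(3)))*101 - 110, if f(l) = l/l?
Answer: -716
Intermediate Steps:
d(z) = 1
f(l) = 1
t(f(d(3)))*101 - 110 = -6*101 - 110 = -606 - 110 = -716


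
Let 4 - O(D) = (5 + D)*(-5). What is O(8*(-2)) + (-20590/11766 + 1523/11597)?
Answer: -3589914007/68225151 ≈ -52.619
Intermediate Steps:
O(D) = 29 + 5*D (O(D) = 4 - (5 + D)*(-5) = 4 - (-25 - 5*D) = 4 + (25 + 5*D) = 29 + 5*D)
O(8*(-2)) + (-20590/11766 + 1523/11597) = (29 + 5*(8*(-2))) + (-20590/11766 + 1523/11597) = (29 + 5*(-16)) + (-20590*1/11766 + 1523*(1/11597)) = (29 - 80) + (-10295/5883 + 1523/11597) = -51 - 110431306/68225151 = -3589914007/68225151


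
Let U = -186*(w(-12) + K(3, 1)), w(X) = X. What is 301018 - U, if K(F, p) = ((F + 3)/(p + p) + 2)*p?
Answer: 299716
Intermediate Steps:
K(F, p) = p*(2 + (3 + F)/(2*p)) (K(F, p) = ((3 + F)/((2*p)) + 2)*p = ((3 + F)*(1/(2*p)) + 2)*p = ((3 + F)/(2*p) + 2)*p = (2 + (3 + F)/(2*p))*p = p*(2 + (3 + F)/(2*p)))
U = 1302 (U = -186*(-12 + (3/2 + (1/2)*3 + 2*1)) = -186*(-12 + (3/2 + 3/2 + 2)) = -186*(-12 + 5) = -186*(-7) = 1302)
301018 - U = 301018 - 1*1302 = 301018 - 1302 = 299716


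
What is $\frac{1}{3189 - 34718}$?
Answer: $- \frac{1}{31529} \approx -3.1717 \cdot 10^{-5}$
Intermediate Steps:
$\frac{1}{3189 - 34718} = \frac{1}{-31529} = - \frac{1}{31529}$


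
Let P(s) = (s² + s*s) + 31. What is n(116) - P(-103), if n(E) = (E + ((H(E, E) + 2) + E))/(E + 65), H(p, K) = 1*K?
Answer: -3845719/181 ≈ -21247.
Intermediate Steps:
H(p, K) = K
P(s) = 31 + 2*s² (P(s) = (s² + s²) + 31 = 2*s² + 31 = 31 + 2*s²)
n(E) = (2 + 3*E)/(65 + E) (n(E) = (E + ((E + 2) + E))/(E + 65) = (E + ((2 + E) + E))/(65 + E) = (E + (2 + 2*E))/(65 + E) = (2 + 3*E)/(65 + E))
n(116) - P(-103) = (2 + 3*116)/(65 + 116) - (31 + 2*(-103)²) = (2 + 348)/181 - (31 + 2*10609) = (1/181)*350 - (31 + 21218) = 350/181 - 1*21249 = 350/181 - 21249 = -3845719/181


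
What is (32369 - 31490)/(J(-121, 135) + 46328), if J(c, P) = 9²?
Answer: 879/46409 ≈ 0.018940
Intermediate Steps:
J(c, P) = 81
(32369 - 31490)/(J(-121, 135) + 46328) = (32369 - 31490)/(81 + 46328) = 879/46409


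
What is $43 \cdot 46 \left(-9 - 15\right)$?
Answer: $-47472$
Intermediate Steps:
$43 \cdot 46 \left(-9 - 15\right) = 1978 \left(-24\right) = -47472$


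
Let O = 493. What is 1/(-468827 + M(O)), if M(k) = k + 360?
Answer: -1/467974 ≈ -2.1369e-6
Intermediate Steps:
M(k) = 360 + k
1/(-468827 + M(O)) = 1/(-468827 + (360 + 493)) = 1/(-468827 + 853) = 1/(-467974) = -1/467974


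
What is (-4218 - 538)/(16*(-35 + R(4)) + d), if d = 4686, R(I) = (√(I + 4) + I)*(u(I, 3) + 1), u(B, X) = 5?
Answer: -5362390/5066593 + 228288*√2/5066593 ≈ -0.99466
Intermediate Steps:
R(I) = 6*I + 6*√(4 + I) (R(I) = (√(I + 4) + I)*(5 + 1) = (√(4 + I) + I)*6 = (I + √(4 + I))*6 = 6*I + 6*√(4 + I))
(-4218 - 538)/(16*(-35 + R(4)) + d) = (-4218 - 538)/(16*(-35 + (6*4 + 6*√(4 + 4))) + 4686) = -4756/(16*(-35 + (24 + 6*√8)) + 4686) = -4756/(16*(-35 + (24 + 6*(2*√2))) + 4686) = -4756/(16*(-35 + (24 + 12*√2)) + 4686) = -4756/(16*(-11 + 12*√2) + 4686) = -4756/((-176 + 192*√2) + 4686) = -4756/(4510 + 192*√2)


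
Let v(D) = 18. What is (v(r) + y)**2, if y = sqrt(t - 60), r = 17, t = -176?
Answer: 88 + 72*I*sqrt(59) ≈ 88.0 + 553.04*I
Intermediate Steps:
y = 2*I*sqrt(59) (y = sqrt(-176 - 60) = sqrt(-236) = 2*I*sqrt(59) ≈ 15.362*I)
(v(r) + y)**2 = (18 + 2*I*sqrt(59))**2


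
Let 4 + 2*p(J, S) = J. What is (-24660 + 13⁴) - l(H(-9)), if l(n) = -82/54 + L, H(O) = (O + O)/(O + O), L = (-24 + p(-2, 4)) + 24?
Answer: 105449/27 ≈ 3905.5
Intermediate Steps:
p(J, S) = -2 + J/2
L = -3 (L = (-24 + (-2 + (½)*(-2))) + 24 = (-24 + (-2 - 1)) + 24 = (-24 - 3) + 24 = -27 + 24 = -3)
H(O) = 1 (H(O) = (2*O)/((2*O)) = (2*O)*(1/(2*O)) = 1)
l(n) = -122/27 (l(n) = -82/54 - 3 = -82*1/54 - 3 = -41/27 - 3 = -122/27)
(-24660 + 13⁴) - l(H(-9)) = (-24660 + 13⁴) - 1*(-122/27) = (-24660 + 28561) + 122/27 = 3901 + 122/27 = 105449/27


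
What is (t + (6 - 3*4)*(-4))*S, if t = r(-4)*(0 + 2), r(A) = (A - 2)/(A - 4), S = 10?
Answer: 255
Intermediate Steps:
r(A) = (-2 + A)/(-4 + A)
t = 3/2 (t = ((-2 - 4)/(-4 - 4))*(0 + 2) = (-6/(-8))*2 = -⅛*(-6)*2 = (¾)*2 = 3/2 ≈ 1.5000)
(t + (6 - 3*4)*(-4))*S = (3/2 + (6 - 3*4)*(-4))*10 = (3/2 + (6 - 12)*(-4))*10 = (3/2 - 6*(-4))*10 = (3/2 + 24)*10 = (51/2)*10 = 255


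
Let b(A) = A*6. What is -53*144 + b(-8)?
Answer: -7680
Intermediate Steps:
b(A) = 6*A
-53*144 + b(-8) = -53*144 + 6*(-8) = -7632 - 48 = -7680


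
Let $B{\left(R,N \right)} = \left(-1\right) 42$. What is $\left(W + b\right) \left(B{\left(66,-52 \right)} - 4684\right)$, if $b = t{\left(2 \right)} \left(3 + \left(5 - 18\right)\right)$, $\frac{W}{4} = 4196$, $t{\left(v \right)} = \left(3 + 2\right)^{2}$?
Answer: $-78139684$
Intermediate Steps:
$B{\left(R,N \right)} = -42$
$t{\left(v \right)} = 25$ ($t{\left(v \right)} = 5^{2} = 25$)
$W = 16784$ ($W = 4 \cdot 4196 = 16784$)
$b = -250$ ($b = 25 \left(3 + \left(5 - 18\right)\right) = 25 \left(3 - 13\right) = 25 \left(-10\right) = -250$)
$\left(W + b\right) \left(B{\left(66,-52 \right)} - 4684\right) = \left(16784 - 250\right) \left(-42 - 4684\right) = 16534 \left(-4726\right) = -78139684$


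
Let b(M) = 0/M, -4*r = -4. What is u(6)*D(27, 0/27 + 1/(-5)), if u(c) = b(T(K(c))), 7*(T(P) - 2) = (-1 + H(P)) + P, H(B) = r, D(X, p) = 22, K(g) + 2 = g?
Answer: 0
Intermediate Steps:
K(g) = -2 + g
r = 1 (r = -¼*(-4) = 1)
H(B) = 1
T(P) = 2 + P/7 (T(P) = 2 + ((-1 + 1) + P)/7 = 2 + (0 + P)/7 = 2 + P/7)
b(M) = 0
u(c) = 0
u(6)*D(27, 0/27 + 1/(-5)) = 0*22 = 0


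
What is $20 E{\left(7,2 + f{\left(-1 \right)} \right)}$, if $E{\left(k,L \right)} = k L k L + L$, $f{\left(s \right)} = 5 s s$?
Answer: $48160$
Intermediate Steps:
$f{\left(s \right)} = 5 s^{2}$
$E{\left(k,L \right)} = L + L^{2} k^{2}$ ($E{\left(k,L \right)} = L k k L + L = L k^{2} L + L = L^{2} k^{2} + L = L + L^{2} k^{2}$)
$20 E{\left(7,2 + f{\left(-1 \right)} \right)} = 20 \left(2 + 5 \left(-1\right)^{2}\right) \left(1 + \left(2 + 5 \left(-1\right)^{2}\right) 7^{2}\right) = 20 \left(2 + 5 \cdot 1\right) \left(1 + \left(2 + 5 \cdot 1\right) 49\right) = 20 \left(2 + 5\right) \left(1 + \left(2 + 5\right) 49\right) = 20 \cdot 7 \left(1 + 7 \cdot 49\right) = 20 \cdot 7 \left(1 + 343\right) = 20 \cdot 7 \cdot 344 = 20 \cdot 2408 = 48160$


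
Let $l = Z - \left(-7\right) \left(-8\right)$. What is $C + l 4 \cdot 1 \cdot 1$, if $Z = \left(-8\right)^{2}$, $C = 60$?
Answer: $92$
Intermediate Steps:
$Z = 64$
$l = 8$ ($l = 64 - \left(-7\right) \left(-8\right) = 64 - 56 = 8$)
$C + l 4 \cdot 1 \cdot 1 = 60 + 8 \cdot 4 \cdot 1 \cdot 1 = 60 + 8 \cdot 4 \cdot 1 = 60 + 8 \cdot 4 = 60 + 32 = 92$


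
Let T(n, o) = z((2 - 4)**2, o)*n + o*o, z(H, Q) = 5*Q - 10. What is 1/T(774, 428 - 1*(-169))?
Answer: 1/2659059 ≈ 3.7607e-7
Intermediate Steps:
z(H, Q) = -10 + 5*Q
T(n, o) = o**2 + n*(-10 + 5*o) (T(n, o) = (-10 + 5*o)*n + o*o = n*(-10 + 5*o) + o**2 = o**2 + n*(-10 + 5*o))
1/T(774, 428 - 1*(-169)) = 1/((428 - 1*(-169))**2 + 5*774*(-2 + (428 - 1*(-169)))) = 1/((428 + 169)**2 + 5*774*(-2 + (428 + 169))) = 1/(597**2 + 5*774*(-2 + 597)) = 1/(356409 + 5*774*595) = 1/(356409 + 2302650) = 1/2659059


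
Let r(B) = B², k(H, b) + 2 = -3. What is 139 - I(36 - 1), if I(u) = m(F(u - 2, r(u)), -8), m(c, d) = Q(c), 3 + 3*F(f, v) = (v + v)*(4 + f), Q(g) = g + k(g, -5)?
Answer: -90215/3 ≈ -30072.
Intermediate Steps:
k(H, b) = -5 (k(H, b) = -2 - 3 = -5)
Q(g) = -5 + g (Q(g) = g - 5 = -5 + g)
F(f, v) = -1 + 2*v*(4 + f)/3 (F(f, v) = -1 + ((v + v)*(4 + f))/3 = -1 + ((2*v)*(4 + f))/3 = -1 + (2*v*(4 + f))/3 = -1 + 2*v*(4 + f)/3)
m(c, d) = -5 + c
I(u) = -6 + 8*u²/3 + 2*u²*(-2 + u)/3 (I(u) = -5 + (-1 + 8*u²/3 + 2*(u - 2)*u²/3) = -5 + (-1 + 8*u²/3 + 2*(-2 + u)*u²/3) = -5 + (-1 + 8*u²/3 + 2*u²*(-2 + u)/3) = -6 + 8*u²/3 + 2*u²*(-2 + u)/3)
139 - I(36 - 1) = 139 - (-6 + 2*(36 - 1)³/3 + 4*(36 - 1)²/3) = 139 - (-6 + (⅔)*35³ + (4/3)*35²) = 139 - (-6 + (⅔)*42875 + (4/3)*1225) = 139 - (-6 + 85750/3 + 4900/3) = 139 - 1*90632/3 = 139 - 90632/3 = -90215/3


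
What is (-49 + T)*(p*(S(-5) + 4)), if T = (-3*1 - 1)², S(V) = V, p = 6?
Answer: 198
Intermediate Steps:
T = 16 (T = (-3 - 1)² = (-4)² = 16)
(-49 + T)*(p*(S(-5) + 4)) = (-49 + 16)*(6*(-5 + 4)) = -198*(-1) = -33*(-6) = 198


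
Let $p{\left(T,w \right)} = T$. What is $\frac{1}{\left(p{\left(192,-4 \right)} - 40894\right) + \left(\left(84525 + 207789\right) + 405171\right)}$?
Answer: $\frac{1}{656783} \approx 1.5226 \cdot 10^{-6}$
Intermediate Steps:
$\frac{1}{\left(p{\left(192,-4 \right)} - 40894\right) + \left(\left(84525 + 207789\right) + 405171\right)} = \frac{1}{\left(192 - 40894\right) + \left(\left(84525 + 207789\right) + 405171\right)} = \frac{1}{\left(192 - 40894\right) + \left(292314 + 405171\right)} = \frac{1}{-40702 + 697485} = \frac{1}{656783}$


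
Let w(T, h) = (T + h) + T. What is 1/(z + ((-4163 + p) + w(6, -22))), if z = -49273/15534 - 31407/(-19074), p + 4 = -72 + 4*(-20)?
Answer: -24691293/106926270469 ≈ -0.00023092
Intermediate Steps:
p = -156 (p = -4 + (-72 + 4*(-20)) = -4 + (-72 - 80) = -4 - 152 = -156)
w(T, h) = h + 2*T
z = -37663072/24691293 (z = -49273*1/15534 - 31407*(-1/19074) = -49273/15534 + 10469/6358 = -37663072/24691293 ≈ -1.5254)
1/(z + ((-4163 + p) + w(6, -22))) = 1/(-37663072/24691293 + ((-4163 - 156) + (-22 + 2*6))) = 1/(-37663072/24691293 + (-4319 + (-22 + 12))) = 1/(-37663072/24691293 + (-4319 - 10)) = 1/(-37663072/24691293 - 4329) = 1/(-106926270469/24691293) = -24691293/106926270469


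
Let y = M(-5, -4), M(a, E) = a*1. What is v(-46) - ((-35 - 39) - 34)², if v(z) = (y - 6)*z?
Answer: -11158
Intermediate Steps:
M(a, E) = a
y = -5
v(z) = -11*z (v(z) = (-5 - 6)*z = -11*z)
v(-46) - ((-35 - 39) - 34)² = -11*(-46) - ((-35 - 39) - 34)² = 506 - (-74 - 34)² = 506 - 1*(-108)² = 506 - 1*11664 = 506 - 11664 = -11158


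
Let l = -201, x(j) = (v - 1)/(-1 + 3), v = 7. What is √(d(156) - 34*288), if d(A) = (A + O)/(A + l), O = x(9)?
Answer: I*√2203995/15 ≈ 98.972*I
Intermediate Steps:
x(j) = 3 (x(j) = (7 - 1)/(-1 + 3) = 6/2 = 6*(½) = 3)
O = 3
d(A) = (3 + A)/(-201 + A) (d(A) = (A + 3)/(A - 201) = (3 + A)/(-201 + A))
√(d(156) - 34*288) = √((3 + 156)/(-201 + 156) - 34*288) = √(159/(-45) - 9792) = √(-1/45*159 - 9792) = √(-53/15 - 9792) = √(-146933/15) = I*√2203995/15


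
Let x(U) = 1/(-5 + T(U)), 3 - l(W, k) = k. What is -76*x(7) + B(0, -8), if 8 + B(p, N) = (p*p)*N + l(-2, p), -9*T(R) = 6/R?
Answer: 1061/107 ≈ 9.9159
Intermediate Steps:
T(R) = -2/(3*R)
l(W, k) = 3 - k
x(U) = 1/(-5 - 2/(3*U))
B(p, N) = -5 - p + N*p² (B(p, N) = -8 + ((p*p)*N + (3 - p)) = -8 + (p²*N + (3 - p)) = -8 + (N*p² + (3 - p)) = -8 + (3 - p + N*p²) = -5 - p + N*p²)
-76*x(7) + B(0, -8) = -(-228)*7/(2 + 15*7) + (-5 - 1*0 - 8*0²) = -(-228)*7/(2 + 105) + (-5 + 0 - 8*0) = -(-228)*7/107 + (-5 + 0 + 0) = -(-228)*7/107 - 5 = -76*(-21/107) - 5 = 1596/107 - 5 = 1061/107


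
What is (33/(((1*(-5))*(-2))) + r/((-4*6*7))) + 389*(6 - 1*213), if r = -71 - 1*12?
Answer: -67636133/840 ≈ -80519.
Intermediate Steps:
r = -83 (r = -71 - 12 = -83)
(33/(((1*(-5))*(-2))) + r/((-4*6*7))) + 389*(6 - 1*213) = (33/(((1*(-5))*(-2))) - 83/(-4*6*7)) + 389*(6 - 1*213) = (33/((-5*(-2))) - 83/((-24*7))) + 389*(6 - 213) = (33/10 - 83/(-168)) + 389*(-207) = (33*(⅒) - 83*(-1/168)) - 80523 = (33/10 + 83/168) - 80523 = 3187/840 - 80523 = -67636133/840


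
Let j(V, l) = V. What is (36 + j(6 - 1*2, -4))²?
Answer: 1600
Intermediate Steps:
(36 + j(6 - 1*2, -4))² = (36 + (6 - 1*2))² = (36 + (6 - 2))² = (36 + 4)² = 40² = 1600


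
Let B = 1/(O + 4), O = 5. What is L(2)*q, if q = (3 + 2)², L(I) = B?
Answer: 25/9 ≈ 2.7778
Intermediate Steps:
B = ⅑ (B = 1/(5 + 4) = 1/9 = ⅑ ≈ 0.11111)
L(I) = ⅑
q = 25 (q = 5² = 25)
L(2)*q = (⅑)*25 = 25/9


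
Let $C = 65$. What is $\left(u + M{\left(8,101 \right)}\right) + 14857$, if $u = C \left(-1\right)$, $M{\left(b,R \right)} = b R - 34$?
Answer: $15566$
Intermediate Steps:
$M{\left(b,R \right)} = -34 + R b$ ($M{\left(b,R \right)} = R b - 34 = -34 + R b$)
$u = -65$ ($u = 65 \left(-1\right) = -65$)
$\left(u + M{\left(8,101 \right)}\right) + 14857 = \left(-65 + \left(-34 + 101 \cdot 8\right)\right) + 14857 = \left(-65 + \left(-34 + 808\right)\right) + 14857 = \left(-65 + 774\right) + 14857 = 709 + 14857 = 15566$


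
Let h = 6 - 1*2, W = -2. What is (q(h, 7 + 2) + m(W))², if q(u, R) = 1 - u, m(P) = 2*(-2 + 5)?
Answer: 9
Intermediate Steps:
m(P) = 6 (m(P) = 2*3 = 6)
h = 4 (h = 6 - 2 = 4)
(q(h, 7 + 2) + m(W))² = ((1 - 1*4) + 6)² = ((1 - 4) + 6)² = (-3 + 6)² = 3² = 9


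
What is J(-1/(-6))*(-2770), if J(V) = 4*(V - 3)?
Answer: 94180/3 ≈ 31393.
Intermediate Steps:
J(V) = -12 + 4*V (J(V) = 4*(-3 + V) = -12 + 4*V)
J(-1/(-6))*(-2770) = (-12 + 4*(-1/(-6)))*(-2770) = (-12 + 4*(-1*(-⅙)))*(-2770) = (-12 + 4*(⅙))*(-2770) = (-12 + ⅔)*(-2770) = -34/3*(-2770) = 94180/3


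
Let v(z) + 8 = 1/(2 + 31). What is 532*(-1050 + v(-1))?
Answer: -18573716/33 ≈ -5.6284e+5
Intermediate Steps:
v(z) = -263/33 (v(z) = -8 + 1/(2 + 31) = -8 + 1/33 = -263/33)
532*(-1050 + v(-1)) = 532*(-1050 - 263/33) = 532*(-34913/33) = -18573716/33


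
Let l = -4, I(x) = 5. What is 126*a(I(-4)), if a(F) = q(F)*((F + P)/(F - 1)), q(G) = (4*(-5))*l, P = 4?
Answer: 22680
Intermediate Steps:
q(G) = 80 (q(G) = (4*(-5))*(-4) = -20*(-4) = 80)
a(F) = 80*(4 + F)/(-1 + F) (a(F) = 80*((F + 4)/(F - 1)) = 80*((4 + F)/(-1 + F)) = 80*(4 + F)/(-1 + F))
126*a(I(-4)) = 126*(80*(4 + 5)/(-1 + 5)) = 126*(80*9/4) = 126*(80*(¼)*9) = 126*180 = 22680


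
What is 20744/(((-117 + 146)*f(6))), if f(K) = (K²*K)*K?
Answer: 2593/4698 ≈ 0.55194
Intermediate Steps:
f(K) = K⁴ (f(K) = K³*K = K⁴)
20744/(((-117 + 146)*f(6))) = 20744/(((-117 + 146)*6⁴)) = 20744/((29*1296)) = 20744/37584 = 20744*(1/37584) = 2593/4698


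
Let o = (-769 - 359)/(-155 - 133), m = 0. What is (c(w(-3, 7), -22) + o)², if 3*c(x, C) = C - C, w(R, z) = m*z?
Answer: 2209/144 ≈ 15.340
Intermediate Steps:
w(R, z) = 0 (w(R, z) = 0*z = 0)
c(x, C) = 0 (c(x, C) = (C - C)/3 = (⅓)*0 = 0)
o = 47/12 (o = -1128/(-288) = -1128*(-1/288) = 47/12 ≈ 3.9167)
(c(w(-3, 7), -22) + o)² = (0 + 47/12)² = (47/12)² = 2209/144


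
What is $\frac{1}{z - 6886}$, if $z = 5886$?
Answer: $- \frac{1}{1000} \approx -0.001$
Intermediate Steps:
$\frac{1}{z - 6886} = \frac{1}{5886 - 6886} = \frac{1}{-1000} = - \frac{1}{1000}$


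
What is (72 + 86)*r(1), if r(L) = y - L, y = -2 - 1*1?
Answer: -632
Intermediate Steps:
y = -3 (y = -2 - 1 = -3)
r(L) = -3 - L
(72 + 86)*r(1) = (72 + 86)*(-3 - 1*1) = 158*(-3 - 1) = 158*(-4) = -632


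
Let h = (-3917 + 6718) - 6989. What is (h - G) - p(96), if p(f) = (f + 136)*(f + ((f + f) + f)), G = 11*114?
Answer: -94530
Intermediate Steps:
h = -4188 (h = 2801 - 6989 = -4188)
G = 1254
p(f) = 4*f*(136 + f) (p(f) = (136 + f)*(f + (2*f + f)) = (136 + f)*(f + 3*f) = (136 + f)*(4*f) = 4*f*(136 + f))
(h - G) - p(96) = (-4188 - 1*1254) - 4*96*(136 + 96) = (-4188 - 1254) - 4*96*232 = -5442 - 1*89088 = -5442 - 89088 = -94530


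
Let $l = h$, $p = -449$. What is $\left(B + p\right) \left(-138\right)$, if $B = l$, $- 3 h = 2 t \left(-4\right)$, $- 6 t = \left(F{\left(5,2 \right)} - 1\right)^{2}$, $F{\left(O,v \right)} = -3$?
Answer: $\frac{188830}{3} \approx 62943.0$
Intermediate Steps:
$t = - \frac{8}{3}$ ($t = - \frac{\left(-3 - 1\right)^{2}}{6} = - \frac{\left(-4\right)^{2}}{6} = \left(- \frac{1}{6}\right) 16 = - \frac{8}{3} \approx -2.6667$)
$h = - \frac{64}{9}$ ($h = - \frac{2 \left(- \frac{8}{3}\right) \left(-4\right)}{3} = - \frac{\left(- \frac{16}{3}\right) \left(-4\right)}{3} = \left(- \frac{1}{3}\right) \frac{64}{3} = - \frac{64}{9} \approx -7.1111$)
$l = - \frac{64}{9} \approx -7.1111$
$B = - \frac{64}{9} \approx -7.1111$
$\left(B + p\right) \left(-138\right) = \left(- \frac{64}{9} - 449\right) \left(-138\right) = \left(- \frac{4105}{9}\right) \left(-138\right) = \frac{188830}{3}$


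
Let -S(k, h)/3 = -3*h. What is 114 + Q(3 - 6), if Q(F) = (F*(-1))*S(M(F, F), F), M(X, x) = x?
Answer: 33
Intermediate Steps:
S(k, h) = 9*h (S(k, h) = -(-9)*h = 9*h)
Q(F) = -9*F² (Q(F) = (F*(-1))*(9*F) = (-F)*(9*F) = -9*F²)
114 + Q(3 - 6) = 114 - 9*(3 - 6)² = 114 - 9*(-3)² = 114 - 9*9 = 114 - 81 = 33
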